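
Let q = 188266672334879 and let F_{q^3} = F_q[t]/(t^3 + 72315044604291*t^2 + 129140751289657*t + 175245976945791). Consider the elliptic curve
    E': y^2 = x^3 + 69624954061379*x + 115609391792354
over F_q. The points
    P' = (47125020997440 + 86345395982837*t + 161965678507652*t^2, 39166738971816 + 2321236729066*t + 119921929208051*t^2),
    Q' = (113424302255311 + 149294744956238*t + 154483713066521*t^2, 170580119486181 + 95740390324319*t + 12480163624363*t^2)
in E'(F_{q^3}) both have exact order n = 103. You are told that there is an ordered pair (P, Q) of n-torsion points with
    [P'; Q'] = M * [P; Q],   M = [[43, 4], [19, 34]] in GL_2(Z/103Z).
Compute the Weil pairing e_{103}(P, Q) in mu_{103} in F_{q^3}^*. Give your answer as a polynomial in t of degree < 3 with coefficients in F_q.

81792218613602 + 98530047020598*t + 32037248129752*t^2

e_{103}(aP+bQ,cP+dQ) = e_{103}(P,Q)^(ad-bc); with (a,b,c,d)=(43,4,19,34) this gives the det-103 law.
43*34 - 4*19 = 1386; reduced mod 103: det = 47, inverse 57.
Run Miller on y^2=x^3+69624954061379*x+115609391792354 over F_{188266672334879}: ladder 1100111 (7 bits); e = f_P(D_Q)/f_Q(D_P).
The quotient is 40009401737391 + 58079923845234*t + 10463145097089*t^2.
(40009401737391 + 58079923845234*t + 10463145097089*t^2)^{57} mod (188266672334879,f) = 81792218613602 + 98530047020598*t + 32037248129752*t^2.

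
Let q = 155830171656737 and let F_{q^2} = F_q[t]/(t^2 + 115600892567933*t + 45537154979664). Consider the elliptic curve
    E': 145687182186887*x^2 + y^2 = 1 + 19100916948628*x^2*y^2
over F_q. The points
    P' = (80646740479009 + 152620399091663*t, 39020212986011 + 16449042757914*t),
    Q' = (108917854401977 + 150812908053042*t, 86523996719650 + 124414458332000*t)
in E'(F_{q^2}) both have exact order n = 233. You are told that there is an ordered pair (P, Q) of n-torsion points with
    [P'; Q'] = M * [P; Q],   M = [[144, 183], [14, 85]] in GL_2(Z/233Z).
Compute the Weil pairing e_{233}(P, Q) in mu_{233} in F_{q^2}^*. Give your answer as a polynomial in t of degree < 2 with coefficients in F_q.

60810387794108 + 3612464947444*t

Since e_{233}(P,P)=e_{233}(Q,Q)=1 and e_{233}(Q,P)=e_{233}(P,Q)^{-1}, expanding e_{233}(144*P + 183*Q,14*P + 85*Q) leaves e(P,Q)^det(M).
Hence e(P,Q) = e(P',Q')^{192} where 192 = 125^{-1} mod 233.
Edwards a_E,d_E -> Montgomery A=10632793800956,B=73879687456881 -> Weierstrass 37909809311754,9815279530683 via alpha=105379769017621,beta=70604109223749.
Run Miller on y^2=x^3+37909809311754*x+9815279530683 over F_{155830171656737}: ladder 11101001 (8 bits); e = f_P(D_Q)/f_Q(D_P).
Miller gives e_{233}(P',Q') = 149071813414364 + 154443111568655*t in F_{155830171656737^2}.
Thus e_{233}(P,Q) = 60810387794108 + 3612464947444*t.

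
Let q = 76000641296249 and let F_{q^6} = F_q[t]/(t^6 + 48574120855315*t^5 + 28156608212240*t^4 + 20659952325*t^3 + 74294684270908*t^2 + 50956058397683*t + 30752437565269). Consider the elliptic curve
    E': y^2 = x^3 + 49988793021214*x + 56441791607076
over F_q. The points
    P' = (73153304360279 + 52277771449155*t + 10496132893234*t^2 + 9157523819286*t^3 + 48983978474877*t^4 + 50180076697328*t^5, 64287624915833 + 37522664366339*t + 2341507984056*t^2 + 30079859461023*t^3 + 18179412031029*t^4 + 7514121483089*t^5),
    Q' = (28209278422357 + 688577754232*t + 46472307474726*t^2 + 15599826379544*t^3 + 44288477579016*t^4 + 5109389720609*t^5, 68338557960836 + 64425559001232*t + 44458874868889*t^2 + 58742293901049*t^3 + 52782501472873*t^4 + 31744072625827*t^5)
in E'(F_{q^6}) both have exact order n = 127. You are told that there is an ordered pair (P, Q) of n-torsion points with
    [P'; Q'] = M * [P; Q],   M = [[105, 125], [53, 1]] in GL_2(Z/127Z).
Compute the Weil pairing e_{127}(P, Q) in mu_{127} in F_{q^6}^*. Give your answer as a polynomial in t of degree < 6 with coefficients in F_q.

71416665136123 + 7979548039455*t + 52250608677704*t^2 + 44589831288314*t^3 + 45974888354930*t^4 + 46385583404079*t^5

e_{127}(aP+bQ,cP+dQ) = e_{127}(P,Q)^(ad-bc); with (a,b,c,d)=(105,125,53,1) this gives the det-127 law.
det M = 105*1 - 125*53 = -6520 = 84 (mod 127); 84^{-1} = 62 (mod 127).
Miller loop for e_{127} over F_{76000641296249^6}: bits of 127 = 1111111; 6 double steps + 6 add steps, l/v at each.
f_P(D_Q)/f_Q(D_P) = 42099866255476 + 19356432363559*t + 66485137658384*t^2 + 39912016177779*t^3 + 13236011152394*t^4 + 46448899459291*t^5.
Finally e_{127}(P,Q) = 71416665136123 + 7979548039455*t + 52250608677704*t^2 + 44589831288314*t^3 + 45974888354930*t^4 + 46385583404079*t^5.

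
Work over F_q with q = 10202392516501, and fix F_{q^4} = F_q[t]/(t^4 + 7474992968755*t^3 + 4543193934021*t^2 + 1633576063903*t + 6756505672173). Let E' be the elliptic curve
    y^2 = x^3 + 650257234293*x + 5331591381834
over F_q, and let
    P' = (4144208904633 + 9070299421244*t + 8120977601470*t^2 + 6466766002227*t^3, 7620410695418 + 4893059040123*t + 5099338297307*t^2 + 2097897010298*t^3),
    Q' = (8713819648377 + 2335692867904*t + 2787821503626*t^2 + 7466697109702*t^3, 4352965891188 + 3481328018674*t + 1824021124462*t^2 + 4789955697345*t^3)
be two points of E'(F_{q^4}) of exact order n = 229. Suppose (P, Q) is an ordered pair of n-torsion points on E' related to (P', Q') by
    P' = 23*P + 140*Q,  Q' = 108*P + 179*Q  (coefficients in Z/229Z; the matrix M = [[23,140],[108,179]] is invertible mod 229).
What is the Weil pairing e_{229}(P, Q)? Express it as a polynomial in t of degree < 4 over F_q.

935557768623 + 7196898685689*t + 6769946198068*t^2 + 5557671671500*t^3

Alternating bilinearity on E[229] (values in mu_{229} in F_{10202392516501^4}) gives e(P',Q') = e(P,Q)^det(M).
Inverting 218 mod 229: 104. Thus e_{229}(P,Q) = e(P',Q')^{104}.
Double-and-add over 11100101: 8-1 doublings, 5-1 additions; each step l_{T,T}/v_{2T} or l_{T,P'}/v at Q'+S for random S.
The quotient is 7088488232835 + 3116124150077*t + 7409088166729*t^2 + 489220077478*t^3.
Raise to 104: e(P,Q) = 935557768623 + 7196898685689*t + 6769946198068*t^2 + 5557671671500*t^3 in mu_{229}.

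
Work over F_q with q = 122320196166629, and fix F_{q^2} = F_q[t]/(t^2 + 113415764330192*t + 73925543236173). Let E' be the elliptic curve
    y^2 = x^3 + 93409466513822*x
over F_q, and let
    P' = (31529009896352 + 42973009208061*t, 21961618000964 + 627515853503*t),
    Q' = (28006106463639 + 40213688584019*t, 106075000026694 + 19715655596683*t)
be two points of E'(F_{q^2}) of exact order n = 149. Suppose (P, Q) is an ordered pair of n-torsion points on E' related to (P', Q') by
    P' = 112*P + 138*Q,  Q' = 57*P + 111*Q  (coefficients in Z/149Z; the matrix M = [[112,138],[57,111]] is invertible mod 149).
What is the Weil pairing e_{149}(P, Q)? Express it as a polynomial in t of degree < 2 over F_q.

102278684649126 + 42820904551979*t

e_{149} is bilinear + alternating on E[149], so e_{149}(112*P + 138*Q, 57*P + 111*Q) = e_{149}(P,Q)^(112*111-138*57).
det(M) mod 149 = 96; its inverse in (Z/149)^* is 104 (check: 96*104 mod 149 = 1).
Miller loop for e_{149} over F_{122320196166629^2}: bits of 149 = 10010101; 7 double steps + 3 add steps, l/v at each.
So e_{149}(P',Q') = 65359975322935 + 118013728258873*t.
Hence e(P,Q) = 102278684649126 + 42820904551979*t in F_{122320196166629^2}^*.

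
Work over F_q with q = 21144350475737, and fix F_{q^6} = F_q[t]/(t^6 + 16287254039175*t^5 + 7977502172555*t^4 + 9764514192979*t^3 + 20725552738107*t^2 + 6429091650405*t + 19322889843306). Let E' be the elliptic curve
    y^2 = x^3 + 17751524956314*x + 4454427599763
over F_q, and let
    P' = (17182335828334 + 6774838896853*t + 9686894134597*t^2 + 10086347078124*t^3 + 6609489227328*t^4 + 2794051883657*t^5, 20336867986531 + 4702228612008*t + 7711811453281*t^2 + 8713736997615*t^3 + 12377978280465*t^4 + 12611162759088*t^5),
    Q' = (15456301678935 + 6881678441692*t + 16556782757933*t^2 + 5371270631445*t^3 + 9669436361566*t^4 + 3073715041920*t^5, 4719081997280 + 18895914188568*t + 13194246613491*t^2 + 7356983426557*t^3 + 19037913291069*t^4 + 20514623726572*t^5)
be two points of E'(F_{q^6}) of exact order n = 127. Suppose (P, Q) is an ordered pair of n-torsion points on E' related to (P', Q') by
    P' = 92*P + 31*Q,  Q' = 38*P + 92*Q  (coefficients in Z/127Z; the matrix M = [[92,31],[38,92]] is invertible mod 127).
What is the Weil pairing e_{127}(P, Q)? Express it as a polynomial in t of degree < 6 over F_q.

13397142304540 + 11032644146913*t + 14231921551301*t^2 + 11096972377775*t^3 + 18320574672699*t^4 + 14534616768014*t^5

Alternating bilinearity on E[127] (values in mu_{127} in F_{21144350475737^6}) gives e(P',Q') = e(P,Q)^det(M).
det M = 92*92 - 31*38 = 7286 = 47 (mod 127); 47^{-1} = 100 (mod 127).
Run Miller on y^2=x^3+17751524956314*x+4454427599763 over F_{21144350475737}: ladder 1111111 (7 bits); e = f_P(D_Q)/f_Q(D_P).
Result: e(P',Q') = 17614325162340 + 18803704342681*t + 6904033613677*t^2 + 11990114717068*t^3 + 17105782373524*t^4 + 3430473806370*t^5.
(17614325162340 + 18803704342681*t + 6904033613677*t^2 + 11990114717068*t^3 + 17105782373524*t^4 + 3430473806370*t^5)^{100} mod (21144350475737,f) = 13397142304540 + 11032644146913*t + 14231921551301*t^2 + 11096972377775*t^3 + 18320574672699*t^4 + 14534616768014*t^5.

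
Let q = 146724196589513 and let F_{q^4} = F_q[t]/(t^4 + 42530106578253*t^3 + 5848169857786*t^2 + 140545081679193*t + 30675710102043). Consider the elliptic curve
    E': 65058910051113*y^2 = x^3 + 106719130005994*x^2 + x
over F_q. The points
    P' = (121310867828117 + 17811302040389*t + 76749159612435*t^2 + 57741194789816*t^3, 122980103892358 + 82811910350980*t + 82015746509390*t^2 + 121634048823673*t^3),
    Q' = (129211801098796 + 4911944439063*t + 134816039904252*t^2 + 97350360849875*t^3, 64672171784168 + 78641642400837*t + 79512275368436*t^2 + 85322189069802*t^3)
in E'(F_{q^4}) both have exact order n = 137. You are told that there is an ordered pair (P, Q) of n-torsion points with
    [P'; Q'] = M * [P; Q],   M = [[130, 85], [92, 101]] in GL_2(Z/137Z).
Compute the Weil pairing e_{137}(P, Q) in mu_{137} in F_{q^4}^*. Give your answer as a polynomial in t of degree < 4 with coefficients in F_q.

Alternating bilinearity on E[137] (values in mu_{137} in F_{146724196589513^4}) gives e(P',Q') = e(P,Q)^det(M).
det M = 130*101 - 85*92 = 5310 = 104 (mod 137); 104^{-1} = 83 (mod 137).
Montgomery->Weierstrass: x_W = 69624377455069*x+98160130530627, y_W=69624377455069*y on F_{146724196589513}; lands on y^2=x^3+28596150882139*x+67316775938095.
Miller loop for e_{137} over F_{146724196589513^4}: bits of 137 = 10001001; 7 double steps + 2 add steps, l/v at each.
e_{137}(P',Q') = 19951115528578 + 13575818746913*t + 28902864177703*t^2 + 91166812175381*t^3.
Raise to 83: e(P,Q) = 122105778237228 + 25717374663773*t + 112377259327285*t^2 + 64237893068437*t^3 in mu_{137}.

122105778237228 + 25717374663773*t + 112377259327285*t^2 + 64237893068437*t^3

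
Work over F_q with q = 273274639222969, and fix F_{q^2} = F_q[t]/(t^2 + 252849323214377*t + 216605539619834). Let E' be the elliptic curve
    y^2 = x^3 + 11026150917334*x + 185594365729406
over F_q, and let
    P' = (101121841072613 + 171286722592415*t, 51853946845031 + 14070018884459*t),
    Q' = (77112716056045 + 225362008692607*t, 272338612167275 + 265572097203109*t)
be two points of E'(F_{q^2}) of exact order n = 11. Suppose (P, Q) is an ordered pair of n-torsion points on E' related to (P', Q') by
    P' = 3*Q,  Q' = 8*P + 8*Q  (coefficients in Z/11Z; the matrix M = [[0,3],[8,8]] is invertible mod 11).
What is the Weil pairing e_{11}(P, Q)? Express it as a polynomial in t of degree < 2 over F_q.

e_{11} is bilinear + alternating on E[11], so e_{11}(3*Q, 8*P + 8*Q) = e_{11}(P,Q)^(0*8-3*8).
det M = 0*8 - 3*8 = -24 = 9 (mod 11); 9^{-1} = 5 (mod 11).
Build f_{11,P'} and f_{11,Q'} via the 4-bit ladder of 11=1011_2; evaluate at shifted divisors; quotient in F_{273274639222969^2}.
Miller gives e_{11}(P',Q') = 228919330515258 + 159548189061455*t in F_{273274639222969^2}.
Hence e(P,Q) = 50245505004961 + 101408830843213*t in F_{273274639222969^2}^*.

50245505004961 + 101408830843213*t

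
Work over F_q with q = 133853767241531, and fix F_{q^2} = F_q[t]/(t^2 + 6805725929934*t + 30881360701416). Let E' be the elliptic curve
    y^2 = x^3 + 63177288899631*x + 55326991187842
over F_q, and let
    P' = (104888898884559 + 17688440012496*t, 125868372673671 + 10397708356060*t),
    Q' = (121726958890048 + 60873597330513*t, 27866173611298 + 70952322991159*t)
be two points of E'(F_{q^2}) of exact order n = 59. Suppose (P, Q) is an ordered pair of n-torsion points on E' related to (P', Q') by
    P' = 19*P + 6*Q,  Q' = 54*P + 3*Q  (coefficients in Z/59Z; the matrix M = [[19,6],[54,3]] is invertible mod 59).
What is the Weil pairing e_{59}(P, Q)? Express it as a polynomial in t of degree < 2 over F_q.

e_{59}(aP+bQ,cP+dQ) = e_{59}(P,Q)^(ad-bc); with (a,b,c,d)=(19,6,54,3) this gives the det-59 law.
So e_{59}(P,Q) = e_{59}(P',Q')^{19}, since 28*19 = 1 mod 59.
6-bit Miller (111011) on E'/F_{133853767241531} with a'=63177288899631, b'=55326991187842: accumulate tangent/chord ratios at Q'+S and P'+S'.
The quotient is 49504380242418 + 13262485356297*t.
e_{59}(P,Q) = (49504380242418 + 13262485356297*t)^{19} = 22019749200927 + 73858591339573*t.

22019749200927 + 73858591339573*t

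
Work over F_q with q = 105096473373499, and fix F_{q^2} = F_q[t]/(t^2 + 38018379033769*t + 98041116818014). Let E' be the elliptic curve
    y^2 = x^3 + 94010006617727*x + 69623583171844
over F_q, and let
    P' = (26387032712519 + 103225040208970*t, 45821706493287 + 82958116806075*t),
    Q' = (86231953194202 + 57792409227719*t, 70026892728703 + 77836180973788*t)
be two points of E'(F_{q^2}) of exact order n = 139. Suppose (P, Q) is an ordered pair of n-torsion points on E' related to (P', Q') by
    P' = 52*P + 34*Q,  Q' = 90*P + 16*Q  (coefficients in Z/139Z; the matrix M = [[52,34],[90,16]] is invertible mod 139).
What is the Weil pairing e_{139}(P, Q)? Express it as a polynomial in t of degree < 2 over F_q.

Under M = [[52,34],[90,16]] in GL_2(Z/139), e_{139}(P',Q') = e_{139}(P,Q)^(52*16-34*90 mod 139).
Inverting 135 mod 139: 104. Thus e_{139}(P,Q) = e(P',Q')^{104}.
Build f_{139,P'} and f_{139,Q'} via the 8-bit ladder of 139=10001011_2; evaluate at shifted divisors; quotient in F_{105096473373499^2}.
The quotient is 72826082611466 + 19481076123076*t.
Hence e(P,Q) = 27618454538210 + 72659136960713*t in F_{105096473373499^2}^*.

27618454538210 + 72659136960713*t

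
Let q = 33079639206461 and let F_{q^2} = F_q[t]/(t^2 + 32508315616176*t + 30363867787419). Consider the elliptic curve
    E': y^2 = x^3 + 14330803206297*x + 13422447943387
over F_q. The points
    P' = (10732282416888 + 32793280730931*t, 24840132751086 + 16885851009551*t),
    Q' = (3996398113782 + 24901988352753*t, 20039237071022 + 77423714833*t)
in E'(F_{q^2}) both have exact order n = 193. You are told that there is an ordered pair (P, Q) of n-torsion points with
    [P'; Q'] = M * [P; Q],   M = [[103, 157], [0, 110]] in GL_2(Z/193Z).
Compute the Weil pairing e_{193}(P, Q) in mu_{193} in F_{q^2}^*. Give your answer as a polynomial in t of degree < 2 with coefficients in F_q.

15548910804385 + 17971408171382*t

Alternating bilinearity on E[193] (values in mu_{193} in F_{33079639206461^2}) gives e(P',Q') = e(P,Q)^det(M).
So e_{193}(P,Q) = e_{193}(P',Q')^{44}, since 136*44 = 1 mod 193.
8-bit Miller (11000001) on E'/F_{33079639206461} with a'=14330803206297, b'=13422447943387: accumulate tangent/chord ratios at Q'+S and P'+S'.
Miller gives e_{193}(P',Q') = 1496516539174 + 21344080735572*t in F_{33079639206461^2}.
Raise to 44: e(P,Q) = 15548910804385 + 17971408171382*t in mu_{193}.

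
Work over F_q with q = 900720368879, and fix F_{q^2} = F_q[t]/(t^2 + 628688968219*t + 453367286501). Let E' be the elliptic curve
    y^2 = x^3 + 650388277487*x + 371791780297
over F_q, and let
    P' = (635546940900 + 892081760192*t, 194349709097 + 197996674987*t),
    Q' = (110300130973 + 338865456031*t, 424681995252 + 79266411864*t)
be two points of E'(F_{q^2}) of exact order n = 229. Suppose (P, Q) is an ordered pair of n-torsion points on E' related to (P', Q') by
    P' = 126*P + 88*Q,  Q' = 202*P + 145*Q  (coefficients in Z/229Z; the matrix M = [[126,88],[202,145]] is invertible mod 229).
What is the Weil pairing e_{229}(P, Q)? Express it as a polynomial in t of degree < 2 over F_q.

The 229-Weil pairing on E[229] over F_{900720368879} is alternating-bilinear: e_{229}(P',Q') = e_{229}(P,Q)^det(M).
Hence e(P,Q) = e(P',Q')^{70} where 70 = 36^{-1} mod 229.
Miller loop for e_{229} over F_{900720368879^2}: bits of 229 = 11100101; 7 double steps + 4 add steps, l/v at each.
Result: e(P',Q') = 718929360865 + 437085850475*t.
Thus e_{229}(P,Q) = 365392118870 + 551264565008*t.

365392118870 + 551264565008*t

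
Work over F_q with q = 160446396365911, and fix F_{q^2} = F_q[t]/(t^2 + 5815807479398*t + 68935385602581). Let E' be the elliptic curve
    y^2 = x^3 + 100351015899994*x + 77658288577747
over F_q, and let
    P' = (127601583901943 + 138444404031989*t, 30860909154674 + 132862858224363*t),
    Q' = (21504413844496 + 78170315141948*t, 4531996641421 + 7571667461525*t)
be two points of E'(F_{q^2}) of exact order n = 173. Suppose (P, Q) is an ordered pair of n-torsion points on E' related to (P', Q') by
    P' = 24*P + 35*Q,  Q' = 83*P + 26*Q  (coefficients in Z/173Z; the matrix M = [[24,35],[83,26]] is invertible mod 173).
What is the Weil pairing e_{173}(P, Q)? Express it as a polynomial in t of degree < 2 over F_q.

e_{173}(aP+bQ,cP+dQ) = e_{173}(P,Q)^(ad-bc); with (a,b,c,d)=(24,35,83,26) this gives the det-173 law.
Inverting 141 mod 173: 27. Thus e_{173}(P,Q) = e(P',Q')^{27}.
Miller loop for e_{173} over F_{160446396365911^2}: bits of 173 = 10101101; 7 double steps + 4 add steps, l/v at each.
Result: e(P',Q') = 14743368402350 + 152688242397722*t.
Thus e_{173}(P,Q) = 31900720163868 + 44386488576453*t.

31900720163868 + 44386488576453*t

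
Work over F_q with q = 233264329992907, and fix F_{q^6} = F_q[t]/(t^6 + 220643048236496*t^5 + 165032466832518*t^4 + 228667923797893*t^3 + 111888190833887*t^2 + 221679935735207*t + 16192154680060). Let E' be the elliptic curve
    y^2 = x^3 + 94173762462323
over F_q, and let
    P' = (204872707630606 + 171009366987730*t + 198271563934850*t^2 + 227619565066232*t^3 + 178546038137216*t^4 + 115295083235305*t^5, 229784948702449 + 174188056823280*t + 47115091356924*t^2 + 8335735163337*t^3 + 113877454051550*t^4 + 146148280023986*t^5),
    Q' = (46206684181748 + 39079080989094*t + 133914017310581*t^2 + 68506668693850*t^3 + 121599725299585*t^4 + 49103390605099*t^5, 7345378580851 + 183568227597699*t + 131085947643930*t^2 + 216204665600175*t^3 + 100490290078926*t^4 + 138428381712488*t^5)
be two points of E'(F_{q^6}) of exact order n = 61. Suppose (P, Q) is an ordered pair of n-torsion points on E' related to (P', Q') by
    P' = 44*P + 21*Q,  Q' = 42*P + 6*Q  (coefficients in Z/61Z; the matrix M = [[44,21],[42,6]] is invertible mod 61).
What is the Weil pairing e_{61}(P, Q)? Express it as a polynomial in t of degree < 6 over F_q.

106551403243944 + 14956329311692*t + 111964477362563*t^2 + 20382743316775*t^3 + 114018001246717*t^4 + 180434601609585*t^5

Alternating bilinearity on E[61] (values in mu_{61} in F_{233264329992907^6}) gives e(P',Q') = e(P,Q)^det(M).
det M = 44*6 - 21*42 = -618 = 53 (mod 61); 53^{-1} = 38 (mod 61).
Run Miller on y^2=x^3+94173762462323 over F_{233264329992907}: ladder 111101 (6 bits); e = f_P(D_Q)/f_Q(D_P).
The quotient is 161022799556441 + 149719801015919*t + 98666086837259*t^2 + 100814178818478*t^3 + 204415143904785*t^4 + 47332880618564*t^5.
Thus e_{61}(P,Q) = 106551403243944 + 14956329311692*t + 111964477362563*t^2 + 20382743316775*t^3 + 114018001246717*t^4 + 180434601609585*t^5.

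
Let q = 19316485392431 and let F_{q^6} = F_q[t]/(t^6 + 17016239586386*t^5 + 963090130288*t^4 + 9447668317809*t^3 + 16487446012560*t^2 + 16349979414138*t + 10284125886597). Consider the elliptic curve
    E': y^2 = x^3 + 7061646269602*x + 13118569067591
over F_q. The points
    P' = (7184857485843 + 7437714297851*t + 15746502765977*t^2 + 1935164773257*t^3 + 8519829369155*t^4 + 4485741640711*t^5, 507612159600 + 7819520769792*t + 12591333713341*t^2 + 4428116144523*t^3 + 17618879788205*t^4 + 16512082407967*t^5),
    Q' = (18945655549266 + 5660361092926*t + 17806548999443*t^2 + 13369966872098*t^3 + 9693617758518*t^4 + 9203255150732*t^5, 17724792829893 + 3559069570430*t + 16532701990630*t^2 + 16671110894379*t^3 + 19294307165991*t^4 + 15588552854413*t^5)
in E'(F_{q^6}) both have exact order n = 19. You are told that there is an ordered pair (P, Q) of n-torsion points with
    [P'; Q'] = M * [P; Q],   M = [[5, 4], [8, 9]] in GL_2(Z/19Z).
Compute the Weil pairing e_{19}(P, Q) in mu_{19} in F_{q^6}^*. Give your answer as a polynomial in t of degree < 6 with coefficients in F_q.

14013659839869 + 12098289533385*t + 2023751233714*t^2 + 16539048572918*t^3 + 11928492230616*t^4 + 15537384578180*t^5

Since e_{19}(P,P)=e_{19}(Q,Q)=1 and e_{19}(Q,P)=e_{19}(P,Q)^{-1}, expanding e_{19}(5*P + 4*Q,8*P + 9*Q) leaves e(P,Q)^det(M).
So e_{19}(P,Q) = e_{19}(P',Q')^{3}, since 13*3 = 1 mod 19.
n = 19 = (10011)_2 (5 bits, wt 3); accumulate f_{19,P'}(Q'+S)/f_{19,P'}(S) along the 4-step ladder.
e_{19}(P',Q') = 12731005378961 + 643136573209*t + 15706718989361*t^2 + 1037786881328*t^3 + 12012010777827*t^4 + 15290598183484*t^5.
Thus e_{19}(P,Q) = 14013659839869 + 12098289533385*t + 2023751233714*t^2 + 16539048572918*t^3 + 11928492230616*t^4 + 15537384578180*t^5.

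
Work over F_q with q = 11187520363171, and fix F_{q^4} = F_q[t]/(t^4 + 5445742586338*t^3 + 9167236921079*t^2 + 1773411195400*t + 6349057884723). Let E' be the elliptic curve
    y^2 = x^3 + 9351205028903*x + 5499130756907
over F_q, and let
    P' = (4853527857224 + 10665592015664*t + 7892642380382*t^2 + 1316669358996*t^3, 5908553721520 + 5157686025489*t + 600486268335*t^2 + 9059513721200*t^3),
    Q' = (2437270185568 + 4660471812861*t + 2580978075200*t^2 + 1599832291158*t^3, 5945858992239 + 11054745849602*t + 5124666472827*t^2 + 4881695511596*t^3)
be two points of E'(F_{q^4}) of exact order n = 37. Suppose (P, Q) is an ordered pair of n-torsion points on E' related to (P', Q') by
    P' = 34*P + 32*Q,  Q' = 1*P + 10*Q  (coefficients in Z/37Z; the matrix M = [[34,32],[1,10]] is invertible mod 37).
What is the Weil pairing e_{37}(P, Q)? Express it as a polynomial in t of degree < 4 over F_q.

The 37-Weil pairing on E[37] over F_{11187520363171} is alternating-bilinear: e_{37}(P',Q') = e_{37}(P,Q)^det(M).
Inverting 12 mod 37: 34. Thus e_{37}(P,Q) = e(P',Q')^{34}.
Run Miller on y^2=x^3+9351205028903*x+5499130756907 over F_{11187520363171}: ladder 100101 (6 bits); e = f_P(D_Q)/f_Q(D_P).
So e_{37}(P',Q') = 2326176846615 + 8896131341091*t + 3674818791921*t^2 + 8045045126171*t^3.
Raise to 34: e(P,Q) = 5971156117991 + 3400090836895*t + 6067430765247*t^2 + 9033447197097*t^3 in mu_{37}.

5971156117991 + 3400090836895*t + 6067430765247*t^2 + 9033447197097*t^3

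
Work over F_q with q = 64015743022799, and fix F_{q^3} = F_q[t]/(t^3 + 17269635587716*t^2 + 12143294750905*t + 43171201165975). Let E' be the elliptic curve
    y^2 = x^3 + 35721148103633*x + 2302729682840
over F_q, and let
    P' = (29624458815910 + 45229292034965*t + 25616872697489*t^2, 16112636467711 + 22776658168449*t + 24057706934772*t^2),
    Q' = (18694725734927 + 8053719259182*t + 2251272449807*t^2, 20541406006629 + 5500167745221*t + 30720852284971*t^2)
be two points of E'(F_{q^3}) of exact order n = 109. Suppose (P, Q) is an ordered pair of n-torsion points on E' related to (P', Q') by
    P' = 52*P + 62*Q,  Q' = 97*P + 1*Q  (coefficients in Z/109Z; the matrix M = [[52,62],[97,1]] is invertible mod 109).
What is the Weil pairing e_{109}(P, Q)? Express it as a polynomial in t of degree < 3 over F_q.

Alternating bilinearity on E[109] (values in mu_{109} in F_{64015743022799^3}) gives e(P',Q') = e(P,Q)^det(M).
Inverting 33 mod 109: 76. Thus e_{109}(P,Q) = e(P',Q')^{76}.
7-bit Miller (1101101) on E'/F_{64015743022799} with a'=35721148103633, b'=2302729682840: accumulate tangent/chord ratios at Q'+S and P'+S'.
Result: e(P',Q') = 62864621096272 + 55720724163909*t + 8350603706434*t^2.
Finally e_{109}(P,Q) = 6571429659361 + 7273215151214*t + 22641660450527*t^2.

6571429659361 + 7273215151214*t + 22641660450527*t^2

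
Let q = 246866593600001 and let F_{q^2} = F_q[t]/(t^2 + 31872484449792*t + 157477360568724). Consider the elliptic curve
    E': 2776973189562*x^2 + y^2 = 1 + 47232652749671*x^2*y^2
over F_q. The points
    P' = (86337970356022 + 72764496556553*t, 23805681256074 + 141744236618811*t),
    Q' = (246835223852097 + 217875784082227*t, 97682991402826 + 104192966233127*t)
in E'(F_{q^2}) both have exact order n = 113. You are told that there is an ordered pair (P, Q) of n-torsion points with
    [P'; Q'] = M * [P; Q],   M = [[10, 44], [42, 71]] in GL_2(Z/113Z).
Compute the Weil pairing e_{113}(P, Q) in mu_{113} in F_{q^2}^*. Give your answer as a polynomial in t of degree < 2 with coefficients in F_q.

The 113-Weil pairing on E[113] over F_{246866593600001} is alternating-bilinear: e_{113}(P',Q') = e_{113}(P,Q)^det(M).
det M = 10*71 - 44*42 = -1138 = 105 (mod 113); 105^{-1} = 14 (mod 113).
Map (x,y)_Ed via u=(1+y)/(1-y), v=(1+y)/((1-y)x) to Montgomery A=30800033517558,B=61455306121766; then to (a',b')=(84189002178446,59902610090484).
n = 113 = (1110001)_2 (7 bits, wt 4); accumulate f_{113,P'}(Q'+S)/f_{113,P'}(S) along the 6-step ladder.
The quotient is 103801273978267 + 171239195374215*t.
Hence e(P,Q) = 213464941198551 + 76802925900708*t in F_{246866593600001^2}^*.

213464941198551 + 76802925900708*t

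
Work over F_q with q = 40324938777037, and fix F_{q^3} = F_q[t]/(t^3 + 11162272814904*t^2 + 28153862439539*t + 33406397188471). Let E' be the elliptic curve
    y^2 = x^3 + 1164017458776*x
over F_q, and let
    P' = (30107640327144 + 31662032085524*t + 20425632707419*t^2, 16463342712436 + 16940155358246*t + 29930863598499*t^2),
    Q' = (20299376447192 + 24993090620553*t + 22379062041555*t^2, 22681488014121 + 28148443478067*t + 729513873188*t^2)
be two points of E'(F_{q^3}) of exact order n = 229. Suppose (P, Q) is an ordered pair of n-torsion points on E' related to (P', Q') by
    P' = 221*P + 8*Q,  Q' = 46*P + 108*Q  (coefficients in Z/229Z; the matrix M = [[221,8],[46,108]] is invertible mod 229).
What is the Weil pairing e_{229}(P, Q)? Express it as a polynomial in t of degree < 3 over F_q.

e_{229} is bilinear + alternating on E[229], so e_{229}(221*P + 8*Q, 46*P + 108*Q) = e_{229}(P,Q)^(221*108-8*46).
Hence e(P,Q) = e(P',Q')^{50} where 50 = 142^{-1} mod 229.
Run Miller on y^2=x^3+1164017458776*x over F_{40324938777037}: ladder 11100101 (8 bits); e = f_P(D_Q)/f_Q(D_P).
e_{229}(P',Q') = 37353149632092 + 38725848295804*t + 10945923799135*t^2.
e_{229}(P,Q) = (37353149632092 + 38725848295804*t + 10945923799135*t^2)^{50} = 25280801186716 + 6196227457477*t + 15428597706726*t^2.

25280801186716 + 6196227457477*t + 15428597706726*t^2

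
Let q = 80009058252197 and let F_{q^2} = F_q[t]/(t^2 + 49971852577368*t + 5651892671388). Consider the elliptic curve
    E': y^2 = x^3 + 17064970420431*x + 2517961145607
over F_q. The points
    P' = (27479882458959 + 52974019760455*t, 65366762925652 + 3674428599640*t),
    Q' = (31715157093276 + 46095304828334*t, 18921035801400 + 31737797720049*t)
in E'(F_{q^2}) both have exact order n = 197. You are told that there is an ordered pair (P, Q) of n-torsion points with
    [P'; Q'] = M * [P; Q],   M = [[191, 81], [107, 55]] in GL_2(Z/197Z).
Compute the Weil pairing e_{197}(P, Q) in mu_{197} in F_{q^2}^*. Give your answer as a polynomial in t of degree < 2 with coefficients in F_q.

The 197-Weil pairing on E[197] over F_{80009058252197} is alternating-bilinear: e_{197}(P',Q') = e_{197}(P,Q)^det(M).
Inverting 65 mod 197: 97. Thus e_{197}(P,Q) = e(P',Q')^{97}.
n = 197 = (11000101)_2 (8 bits, wt 4); accumulate f_{197,P'}(Q'+S)/f_{197,P'}(S) along the 7-step ladder.
Result: e(P',Q') = 48873668760781 + 1405573416843*t.
Raise to 97: e(P,Q) = 42168933300711 + 71692101915923*t in mu_{197}.

42168933300711 + 71692101915923*t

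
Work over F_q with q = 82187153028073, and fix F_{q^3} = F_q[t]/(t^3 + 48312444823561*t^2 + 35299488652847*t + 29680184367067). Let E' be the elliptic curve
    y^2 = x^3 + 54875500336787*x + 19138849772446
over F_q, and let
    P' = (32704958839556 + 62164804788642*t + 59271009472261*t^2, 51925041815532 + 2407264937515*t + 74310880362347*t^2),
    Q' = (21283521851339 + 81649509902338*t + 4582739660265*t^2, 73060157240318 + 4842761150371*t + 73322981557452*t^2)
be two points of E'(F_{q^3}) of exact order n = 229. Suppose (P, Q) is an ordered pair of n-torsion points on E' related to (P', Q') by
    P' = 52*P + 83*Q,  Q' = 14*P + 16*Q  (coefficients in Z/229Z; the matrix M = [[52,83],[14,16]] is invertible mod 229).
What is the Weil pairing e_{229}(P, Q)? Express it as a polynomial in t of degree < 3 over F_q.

e_{229} is bilinear + alternating on E[229], so e_{229}(52*P + 83*Q, 14*P + 16*Q) = e_{229}(P,Q)^(52*16-83*14).
Inverting 128 mod 229: 34. Thus e_{229}(P,Q) = e(P',Q')^{34}.
Build f_{229,P'} and f_{229,Q'} via the 8-bit ladder of 229=11100101_2; evaluate at shifted divisors; quotient in F_{82187153028073^3}.
f_P(D_Q)/f_Q(D_P) = 17345578247682 + 76946872711893*t + 29123710530256*t^2.
(17345578247682 + 76946872711893*t + 29123710530256*t^2)^{34} mod (82187153028073,f) = 27243088779384 + 73325769739761*t + 12201659501591*t^2.

27243088779384 + 73325769739761*t + 12201659501591*t^2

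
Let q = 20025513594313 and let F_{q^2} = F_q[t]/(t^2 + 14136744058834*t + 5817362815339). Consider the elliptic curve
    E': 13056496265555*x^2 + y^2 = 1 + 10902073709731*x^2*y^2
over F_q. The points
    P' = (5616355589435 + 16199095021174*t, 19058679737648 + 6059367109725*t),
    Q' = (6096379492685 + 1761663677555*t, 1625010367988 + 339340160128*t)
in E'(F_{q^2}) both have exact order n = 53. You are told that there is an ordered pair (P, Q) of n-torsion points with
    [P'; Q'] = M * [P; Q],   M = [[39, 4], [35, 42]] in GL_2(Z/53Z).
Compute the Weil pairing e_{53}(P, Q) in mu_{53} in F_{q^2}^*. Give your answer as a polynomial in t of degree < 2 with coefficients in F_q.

e_{53} is bilinear + alternating on E[53], so e_{53}(39*P + 4*Q, 35*P + 42*Q) = e_{53}(P,Q)^(39*42-4*35).
det(M) mod 53 = 14; its inverse in (Z/53)^* is 19 (check: 14*19 mod 53 = 1).
Edwards a_E,d_E -> Montgomery A=16408322174111,B=10221584260042 -> Weierstrass 11273439548297,0 via alpha=3993094995881,beta=538605638956.
Miller loop for e_{53} over F_{20025513594313^2}: bits of 53 = 110101; 5 double steps + 3 add steps, l/v at each.
Result: e(P',Q') = 5719445360323 + 8573057298914*t.
Thus e_{53}(P,Q) = 10461692896596 + 45800173046*t.

10461692896596 + 45800173046*t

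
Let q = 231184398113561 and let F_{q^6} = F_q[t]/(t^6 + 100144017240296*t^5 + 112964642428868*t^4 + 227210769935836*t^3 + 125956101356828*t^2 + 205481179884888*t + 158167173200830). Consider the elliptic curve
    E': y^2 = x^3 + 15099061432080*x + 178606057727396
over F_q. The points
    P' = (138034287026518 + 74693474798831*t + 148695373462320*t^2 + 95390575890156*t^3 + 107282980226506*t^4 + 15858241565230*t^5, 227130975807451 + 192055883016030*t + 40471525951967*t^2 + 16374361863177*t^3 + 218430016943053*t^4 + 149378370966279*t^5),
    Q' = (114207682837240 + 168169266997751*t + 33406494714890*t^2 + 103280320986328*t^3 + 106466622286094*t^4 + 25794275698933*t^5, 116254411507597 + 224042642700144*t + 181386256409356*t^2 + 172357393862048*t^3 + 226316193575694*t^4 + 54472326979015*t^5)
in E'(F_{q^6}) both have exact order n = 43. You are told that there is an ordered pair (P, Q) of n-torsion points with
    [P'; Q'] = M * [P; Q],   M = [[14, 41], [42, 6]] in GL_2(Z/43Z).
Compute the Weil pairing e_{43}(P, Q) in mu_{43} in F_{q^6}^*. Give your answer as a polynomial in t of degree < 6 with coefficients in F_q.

The 43-Weil pairing on E[43] over F_{231184398113561} is alternating-bilinear: e_{43}(P',Q') = e_{43}(P,Q)^det(M).
Hence e(P,Q) = e(P',Q')^{32} where 32 = 39^{-1} mod 43.
Build f_{43,P'} and f_{43,Q'} via the 6-bit ladder of 43=101011_2; evaluate at shifted divisors; quotient in F_{231184398113561^6}.
So e_{43}(P',Q') = 174634458323496 + 32005213240126*t + 41341552116815*t^2 + 14712770844954*t^3 + 79076968063076*t^4 + 142062444817678*t^5.
Finally e_{43}(P,Q) = 132461676307290 + 135733381815031*t + 186946176169572*t^2 + 215559109656756*t^3 + 229829831364302*t^4 + 67735001930418*t^5.

132461676307290 + 135733381815031*t + 186946176169572*t^2 + 215559109656756*t^3 + 229829831364302*t^4 + 67735001930418*t^5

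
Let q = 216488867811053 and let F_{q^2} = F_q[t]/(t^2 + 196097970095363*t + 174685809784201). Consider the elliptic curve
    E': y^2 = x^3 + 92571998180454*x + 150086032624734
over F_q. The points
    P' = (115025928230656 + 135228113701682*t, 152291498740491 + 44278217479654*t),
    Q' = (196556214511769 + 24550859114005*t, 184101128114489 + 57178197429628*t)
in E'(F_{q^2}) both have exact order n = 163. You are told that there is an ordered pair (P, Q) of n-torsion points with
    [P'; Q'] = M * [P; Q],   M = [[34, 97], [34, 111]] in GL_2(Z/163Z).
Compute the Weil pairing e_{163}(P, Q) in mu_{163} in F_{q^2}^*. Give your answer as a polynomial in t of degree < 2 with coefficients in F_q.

e_{163} is bilinear + alternating on E[163], so e_{163}(34*P + 97*Q, 34*P + 111*Q) = e_{163}(P,Q)^(34*111-97*34).
Inverting 150 mod 163: 25. Thus e_{163}(P,Q) = e(P',Q')^{25}.
Run Miller on y^2=x^3+92571998180454*x+150086032624734 over F_{216488867811053}: ladder 10100011 (8 bits); e = f_P(D_Q)/f_Q(D_P).
Miller gives e_{163}(P',Q') = 41091091133064 + 10413181491011*t in F_{216488867811053^2}.
Thus e_{163}(P,Q) = 23813388307974 + 144093113496537*t.

23813388307974 + 144093113496537*t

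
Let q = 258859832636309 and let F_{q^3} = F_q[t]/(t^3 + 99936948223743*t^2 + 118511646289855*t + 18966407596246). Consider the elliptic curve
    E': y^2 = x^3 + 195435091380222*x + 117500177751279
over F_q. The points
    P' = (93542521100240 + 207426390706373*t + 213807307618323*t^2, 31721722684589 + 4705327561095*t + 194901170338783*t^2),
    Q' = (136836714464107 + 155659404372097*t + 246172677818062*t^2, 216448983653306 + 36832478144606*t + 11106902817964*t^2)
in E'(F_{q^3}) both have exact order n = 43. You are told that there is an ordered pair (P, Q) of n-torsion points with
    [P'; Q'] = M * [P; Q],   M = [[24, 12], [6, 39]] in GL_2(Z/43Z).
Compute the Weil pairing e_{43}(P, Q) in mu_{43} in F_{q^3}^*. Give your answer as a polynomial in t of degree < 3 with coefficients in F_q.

85841911865948 + 170325445870093*t + 227178395058901*t^2

Alternating bilinearity on E[43] (values in mu_{43} in F_{258859832636309^3}) gives e(P',Q') = e(P,Q)^det(M).
So e_{43}(P,Q) = e_{43}(P',Q')^{11}, since 4*11 = 1 mod 43.
Miller loop for e_{43} over F_{258859832636309^3}: bits of 43 = 101011; 5 double steps + 3 add steps, l/v at each.
e_{43}(P',Q') = 87425731478883 + 121936609346719*t + 228215267413842*t^2.
(87425731478883 + 121936609346719*t + 228215267413842*t^2)^{11} mod (258859832636309,f) = 85841911865948 + 170325445870093*t + 227178395058901*t^2.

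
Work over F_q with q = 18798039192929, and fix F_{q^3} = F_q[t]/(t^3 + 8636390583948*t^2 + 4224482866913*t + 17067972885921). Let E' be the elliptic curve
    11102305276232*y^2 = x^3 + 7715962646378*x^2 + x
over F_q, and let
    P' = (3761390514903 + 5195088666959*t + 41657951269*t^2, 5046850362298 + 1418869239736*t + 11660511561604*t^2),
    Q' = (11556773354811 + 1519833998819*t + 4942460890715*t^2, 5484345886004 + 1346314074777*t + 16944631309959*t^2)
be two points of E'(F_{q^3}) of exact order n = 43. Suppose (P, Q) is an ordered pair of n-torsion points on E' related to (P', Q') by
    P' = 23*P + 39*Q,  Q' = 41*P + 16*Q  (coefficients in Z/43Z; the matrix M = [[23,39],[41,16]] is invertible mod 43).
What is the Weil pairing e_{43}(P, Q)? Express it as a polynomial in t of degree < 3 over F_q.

Under M = [[23,39],[41,16]] in GL_2(Z/43), e_{43}(P',Q') = e_{43}(P,Q)^(23*16-39*41 mod 43).
Inverting 16 mod 43: 35. Thus e_{43}(P,Q) = e(P',Q')^{35}.
(x,y)|->(7259625239271x+17115144237508,7259625239271y) sends E' to y^2=x^3+15715237933927*x+10534636262245.
Run Miller on y^2=x^3+15715237933927*x+10534636262245 over F_{18798039192929}: ladder 101011 (6 bits); e = f_P(D_Q)/f_Q(D_P).
f_P(D_Q)/f_Q(D_P) = 8787757536852 + 2467514133156*t + 6101135501558*t^2.
Finally e_{43}(P,Q) = 15250428531727 + 11441966088890*t + 15622352181159*t^2.

15250428531727 + 11441966088890*t + 15622352181159*t^2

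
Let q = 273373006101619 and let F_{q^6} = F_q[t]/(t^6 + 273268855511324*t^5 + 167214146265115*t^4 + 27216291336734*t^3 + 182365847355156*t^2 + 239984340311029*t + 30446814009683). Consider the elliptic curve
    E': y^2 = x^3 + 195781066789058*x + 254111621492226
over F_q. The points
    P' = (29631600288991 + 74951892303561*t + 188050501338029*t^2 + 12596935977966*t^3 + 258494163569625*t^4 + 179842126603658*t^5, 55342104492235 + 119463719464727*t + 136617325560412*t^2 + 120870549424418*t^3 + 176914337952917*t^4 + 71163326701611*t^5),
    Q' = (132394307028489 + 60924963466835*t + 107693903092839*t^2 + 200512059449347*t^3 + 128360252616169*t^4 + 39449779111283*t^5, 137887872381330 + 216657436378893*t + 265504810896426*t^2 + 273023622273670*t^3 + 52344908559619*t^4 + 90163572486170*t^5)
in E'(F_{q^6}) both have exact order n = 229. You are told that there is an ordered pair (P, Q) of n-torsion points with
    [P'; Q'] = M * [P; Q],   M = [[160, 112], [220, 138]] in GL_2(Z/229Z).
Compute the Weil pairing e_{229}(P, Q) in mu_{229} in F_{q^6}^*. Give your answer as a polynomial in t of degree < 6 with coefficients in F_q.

e_{229}(aP+bQ,cP+dQ) = e_{229}(P,Q)^(ad-bc); with (a,b,c,d)=(160,112,220,138) this gives the det-229 law.
det(M) mod 229 = 188; its inverse in (Z/229)^* is 67 (check: 188*67 mod 229 = 1).
Double-and-add over 11100101: 8-1 doublings, 5-1 additions; each step l_{T,T}/v_{2T} or l_{T,P'}/v at Q'+S for random S.
f_P(D_Q)/f_Q(D_P) = 130124321985571 + 202377431395656*t + 72106052190888*t^2 + 76171795591903*t^3 + 77379144884736*t^4 + 1529500071378*t^5.
Thus e_{229}(P,Q) = 22443403143922 + 253145072779441*t + 65138111942215*t^2 + 103508235876927*t^3 + 102388899533053*t^4 + 87991005581729*t^5.

22443403143922 + 253145072779441*t + 65138111942215*t^2 + 103508235876927*t^3 + 102388899533053*t^4 + 87991005581729*t^5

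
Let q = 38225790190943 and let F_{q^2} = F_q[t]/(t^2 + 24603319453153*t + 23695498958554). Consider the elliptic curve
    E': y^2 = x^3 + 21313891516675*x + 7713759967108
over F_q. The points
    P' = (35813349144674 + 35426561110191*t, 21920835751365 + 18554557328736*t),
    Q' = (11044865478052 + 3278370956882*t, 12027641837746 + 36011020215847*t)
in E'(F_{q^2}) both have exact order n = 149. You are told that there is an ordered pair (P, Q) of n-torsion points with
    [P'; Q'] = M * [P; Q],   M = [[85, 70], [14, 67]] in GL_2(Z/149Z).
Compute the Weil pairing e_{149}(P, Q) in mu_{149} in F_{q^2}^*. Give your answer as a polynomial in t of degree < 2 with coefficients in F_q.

Under M = [[85,70],[14,67]] in GL_2(Z/149), e_{149}(P',Q') = e_{149}(P,Q)^(85*67-70*14 mod 149).
So e_{149}(P,Q) = e_{149}(P',Q')^{104}, since 96*104 = 1 mod 149.
Build f_{149,P'} and f_{149,Q'} via the 8-bit ladder of 149=10010101_2; evaluate at shifted divisors; quotient in F_{38225790190943^2}.
f_P(D_Q)/f_Q(D_P) = 28524399412456 + 19341071835754*t.
Thus e_{149}(P,Q) = 34844405903029 + 10863452215873*t.

34844405903029 + 10863452215873*t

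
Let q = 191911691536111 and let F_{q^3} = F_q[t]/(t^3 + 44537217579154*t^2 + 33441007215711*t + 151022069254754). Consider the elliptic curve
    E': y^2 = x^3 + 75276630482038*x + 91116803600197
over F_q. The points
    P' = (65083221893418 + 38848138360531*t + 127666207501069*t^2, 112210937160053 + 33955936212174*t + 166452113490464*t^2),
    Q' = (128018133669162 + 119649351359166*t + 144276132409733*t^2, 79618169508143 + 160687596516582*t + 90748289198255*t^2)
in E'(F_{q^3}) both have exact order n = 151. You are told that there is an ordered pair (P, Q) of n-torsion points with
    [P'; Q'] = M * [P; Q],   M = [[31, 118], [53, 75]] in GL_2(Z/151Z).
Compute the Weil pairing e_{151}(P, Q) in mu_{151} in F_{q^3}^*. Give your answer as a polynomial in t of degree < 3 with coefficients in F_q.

23684410984175 + 95077093473182*t + 4483378806087*t^2

Alternating bilinearity on E[151] (values in mu_{151} in F_{191911691536111^3}) gives e(P',Q') = e(P,Q)^det(M).
So e_{151}(P,Q) = e_{151}(P',Q')^{50}, since 148*50 = 1 mod 151.
Miller loop for e_{151} over F_{191911691536111^3}: bits of 151 = 10010111; 7 double steps + 4 add steps, l/v at each.
So e_{151}(P',Q') = 178431201407910 + 127896878316246*t + 57689043025145*t^2.
e_{151}(P,Q) = (178431201407910 + 127896878316246*t + 57689043025145*t^2)^{50} = 23684410984175 + 95077093473182*t + 4483378806087*t^2.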